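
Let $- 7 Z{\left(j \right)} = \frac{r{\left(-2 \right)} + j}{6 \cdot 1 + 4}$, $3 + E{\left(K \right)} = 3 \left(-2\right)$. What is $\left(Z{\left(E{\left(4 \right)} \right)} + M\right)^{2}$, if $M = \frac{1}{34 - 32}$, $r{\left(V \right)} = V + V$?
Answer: $\frac{576}{1225} \approx 0.4702$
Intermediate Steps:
$r{\left(V \right)} = 2 V$
$E{\left(K \right)} = -9$ ($E{\left(K \right)} = -3 + 3 \left(-2\right) = -3 - 6 = -9$)
$M = \frac{1}{2} \approx 0.5$
$Z{\left(j \right)} = \frac{2}{35} - \frac{j}{70}$ ($Z{\left(j \right)} = - \frac{\left(2 \left(-2\right) + j\right) \frac{1}{6 \cdot 1 + 4}}{7} = - \frac{\left(-4 + j\right) \frac{1}{6 + 4}}{7} = - \frac{\left(-4 + j\right) \frac{1}{10}}{7} = - \frac{- \frac{2}{5} + \frac{j}{10}}{7} = \frac{2}{35} - \frac{j}{70}$)
$\left(Z{\left(E{\left(4 \right)} \right)} + M\right)^{2} = \left(\left(\frac{2}{35} - - \frac{9}{70}\right) + \frac{1}{2}\right)^{2} = \left(\left(\frac{2}{35} + \frac{9}{70}\right) + \frac{1}{2}\right)^{2} = \left(\frac{13}{70} + \frac{1}{2}\right)^{2} = \left(\frac{24}{35}\right)^{2} = \frac{576}{1225}$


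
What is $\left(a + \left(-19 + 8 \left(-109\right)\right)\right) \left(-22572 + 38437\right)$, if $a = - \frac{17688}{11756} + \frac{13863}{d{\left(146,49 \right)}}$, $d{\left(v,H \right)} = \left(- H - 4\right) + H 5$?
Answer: $- \frac{2447896917625}{188096} \approx -1.3014 \cdot 10^{7}$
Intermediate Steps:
$d{\left(v,H \right)} = -4 + 4 H$ ($d{\left(v,H \right)} = \left(-4 - H\right) + 5 H = -4 + 4 H$)
$a = \frac{13298111}{188096}$ ($a = - \frac{17688}{11756} + \frac{13863}{-4 + 4 \cdot 49} = \left(-17688\right) \frac{1}{11756} + \frac{13863}{-4 + 196} = - \frac{4422}{2939} + \frac{13863}{192} = - \frac{4422}{2939} + 13863 \cdot \frac{1}{192} = - \frac{4422}{2939} + \frac{4621}{64} = \frac{13298111}{188096} \approx 70.698$)
$\left(a + \left(-19 + 8 \left(-109\right)\right)\right) \left(-22572 + 38437\right) = \left(\frac{13298111}{188096} + \left(-19 + 8 \left(-109\right)\right)\right) \left(-22572 + 38437\right) = \left(\frac{13298111}{188096} - 891\right) 15865 = \left(- \frac{154295425}{188096}\right) 15865 = - \frac{2447896917625}{188096}$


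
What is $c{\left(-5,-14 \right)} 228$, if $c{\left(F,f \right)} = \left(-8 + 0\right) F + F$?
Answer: $7980$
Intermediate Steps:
$c{\left(F,f \right)} = - 7 F$ ($c{\left(F,f \right)} = - 8 F + F = - 7 F$)
$c{\left(-5,-14 \right)} 228 = \left(-7\right) \left(-5\right) 228 = 35 \cdot 228 = 7980$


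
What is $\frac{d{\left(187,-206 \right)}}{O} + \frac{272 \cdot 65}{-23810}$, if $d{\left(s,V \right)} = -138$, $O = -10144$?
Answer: $- \frac{8803007}{12076432} \approx -0.72894$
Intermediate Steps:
$\frac{d{\left(187,-206 \right)}}{O} + \frac{272 \cdot 65}{-23810} = - \frac{138}{-10144} + \frac{272 \cdot 65}{-23810} = \left(-138\right) \left(- \frac{1}{10144}\right) + 17680 \left(- \frac{1}{23810}\right) = \frac{69}{5072} - \frac{1768}{2381} = - \frac{8803007}{12076432}$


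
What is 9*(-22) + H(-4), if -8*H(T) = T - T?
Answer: -198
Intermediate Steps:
H(T) = 0 (H(T) = -(T - T)/8 = -⅛*0 = 0)
9*(-22) + H(-4) = 9*(-22) + 0 = -198 + 0 = -198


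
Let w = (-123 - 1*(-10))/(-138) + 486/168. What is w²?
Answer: 51423241/3732624 ≈ 13.777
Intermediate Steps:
w = 7171/1932 (w = (-123 + 10)*(-1/138) + 486*(1/168) = -113*(-1/138) + 81/28 = 113/138 + 81/28 = 7171/1932 ≈ 3.7117)
w² = (7171/1932)² = 51423241/3732624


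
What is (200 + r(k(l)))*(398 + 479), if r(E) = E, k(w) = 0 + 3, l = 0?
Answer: 178031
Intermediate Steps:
k(w) = 3
(200 + r(k(l)))*(398 + 479) = (200 + 3)*(398 + 479) = 203*877 = 178031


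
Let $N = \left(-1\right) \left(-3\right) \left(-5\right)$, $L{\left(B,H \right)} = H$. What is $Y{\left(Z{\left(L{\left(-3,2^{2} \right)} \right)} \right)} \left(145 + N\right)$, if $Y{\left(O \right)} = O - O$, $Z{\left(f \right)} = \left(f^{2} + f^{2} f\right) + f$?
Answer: $0$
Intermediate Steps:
$Z{\left(f \right)} = f + f^{2} + f^{3}$ ($Z{\left(f \right)} = \left(f^{2} + f^{3}\right) + f = f + f^{2} + f^{3}$)
$Y{\left(O \right)} = 0$
$N = -15$ ($N = 3 \left(-5\right) = -15$)
$Y{\left(Z{\left(L{\left(-3,2^{2} \right)} \right)} \right)} \left(145 + N\right) = 0 \left(145 - 15\right) = 0 \cdot 130 = 0$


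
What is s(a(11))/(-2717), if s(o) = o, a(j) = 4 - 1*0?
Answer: -4/2717 ≈ -0.0014722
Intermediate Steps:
a(j) = 4 (a(j) = 4 + 0 = 4)
s(a(11))/(-2717) = 4/(-2717) = 4*(-1/2717) = -4/2717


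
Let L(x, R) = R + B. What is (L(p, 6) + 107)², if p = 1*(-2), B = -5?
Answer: 11664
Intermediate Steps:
p = -2
L(x, R) = -5 + R (L(x, R) = R - 5 = -5 + R)
(L(p, 6) + 107)² = ((-5 + 6) + 107)² = (1 + 107)² = 108² = 11664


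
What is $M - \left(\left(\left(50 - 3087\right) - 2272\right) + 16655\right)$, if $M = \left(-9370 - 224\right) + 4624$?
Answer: $-16316$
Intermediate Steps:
$M = -4970$ ($M = -9594 + 4624 = -4970$)
$M - \left(\left(\left(50 - 3087\right) - 2272\right) + 16655\right) = -4970 - \left(\left(\left(50 - 3087\right) - 2272\right) + 16655\right) = -4970 - \left(\left(-3037 - 2272\right) + 16655\right) = -4970 - \left(-5309 + 16655\right) = -4970 - 11346 = -16316$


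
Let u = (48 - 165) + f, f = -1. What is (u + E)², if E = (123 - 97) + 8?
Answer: 7056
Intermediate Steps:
u = -118 (u = (48 - 165) - 1 = -117 - 1 = -118)
E = 34 (E = 26 + 8 = 34)
(u + E)² = (-118 + 34)² = (-84)² = 7056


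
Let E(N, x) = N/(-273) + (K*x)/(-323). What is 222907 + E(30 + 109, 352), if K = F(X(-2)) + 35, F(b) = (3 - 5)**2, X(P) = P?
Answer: 19651923712/88179 ≈ 2.2286e+5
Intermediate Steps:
F(b) = 4 (F(b) = (-2)**2 = 4)
K = 39 (K = 4 + 35 = 39)
E(N, x) = -39*x/323 - N/273 (E(N, x) = N/(-273) + (39*x)/(-323) = N*(-1/273) + (39*x)*(-1/323) = -N/273 - 39*x/323 = -39*x/323 - N/273)
222907 + E(30 + 109, 352) = 222907 + (-39/323*352 - (30 + 109)/273) = 222907 + (-13728/323 - 1/273*139) = 222907 + (-13728/323 - 139/273) = 222907 - 3792641/88179 = 19651923712/88179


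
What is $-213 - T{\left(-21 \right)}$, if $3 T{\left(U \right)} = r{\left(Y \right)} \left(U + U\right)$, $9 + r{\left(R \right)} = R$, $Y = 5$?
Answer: $-269$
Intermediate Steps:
$r{\left(R \right)} = -9 + R$
$T{\left(U \right)} = - \frac{8 U}{3}$ ($T{\left(U \right)} = \frac{\left(-9 + 5\right) \left(U + U\right)}{3} = \frac{\left(-4\right) 2 U}{3} = \frac{\left(-8\right) U}{3} = - \frac{8 U}{3}$)
$-213 - T{\left(-21 \right)} = -213 - \left(- \frac{8}{3}\right) \left(-21\right) = -213 - 56 = -269$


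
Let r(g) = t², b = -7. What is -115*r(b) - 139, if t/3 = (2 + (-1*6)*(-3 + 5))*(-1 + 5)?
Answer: -1656139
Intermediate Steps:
t = -120 (t = 3*((2 + (-1*6)*(-3 + 5))*(-1 + 5)) = 3*((2 - 6*2)*4) = 3*((2 - 12)*4) = 3*(-10*4) = 3*(-40) = -120)
r(g) = 14400 (r(g) = (-120)² = 14400)
-115*r(b) - 139 = -115*14400 - 139 = -1656000 - 139 = -1656139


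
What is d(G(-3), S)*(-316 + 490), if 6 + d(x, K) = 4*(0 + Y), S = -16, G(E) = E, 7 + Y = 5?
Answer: -2436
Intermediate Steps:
Y = -2 (Y = -7 + 5 = -2)
d(x, K) = -14 (d(x, K) = -6 + 4*(0 - 2) = -6 + 4*(-2) = -6 - 8 = -14)
d(G(-3), S)*(-316 + 490) = -14*(-316 + 490) = -14*174 = -2436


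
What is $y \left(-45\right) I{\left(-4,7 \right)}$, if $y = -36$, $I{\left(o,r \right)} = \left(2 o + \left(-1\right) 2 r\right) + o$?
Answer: $-42120$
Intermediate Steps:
$I{\left(o,r \right)} = - 2 r + 3 o$ ($I{\left(o,r \right)} = \left(2 o - 2 r\right) + o = \left(- 2 r + 2 o\right) + o = - 2 r + 3 o$)
$y \left(-45\right) I{\left(-4,7 \right)} = \left(-36\right) \left(-45\right) \left(\left(-2\right) 7 + 3 \left(-4\right)\right) = 1620 \left(-14 - 12\right) = 1620 \left(-26\right) = -42120$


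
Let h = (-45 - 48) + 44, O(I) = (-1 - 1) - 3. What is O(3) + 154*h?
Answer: -7551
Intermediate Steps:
O(I) = -5 (O(I) = -2 - 3 = -5)
h = -49 (h = -93 + 44 = -49)
O(3) + 154*h = -5 + 154*(-49) = -5 - 7546 = -7551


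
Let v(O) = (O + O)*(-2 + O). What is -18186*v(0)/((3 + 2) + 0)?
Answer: 0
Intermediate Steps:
v(O) = 2*O*(-2 + O) (v(O) = (2*O)*(-2 + O) = 2*O*(-2 + O))
-18186*v(0)/((3 + 2) + 0) = -18186*2*0*(-2 + 0)/((3 + 2) + 0) = -18186*2*0*(-2)/(5 + 0) = -0/5 = -18186*0 = 0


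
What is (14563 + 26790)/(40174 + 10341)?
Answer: 41353/50515 ≈ 0.81863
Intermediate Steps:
(14563 + 26790)/(40174 + 10341) = 41353/50515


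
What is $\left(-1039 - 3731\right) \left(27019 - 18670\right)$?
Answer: $-39824730$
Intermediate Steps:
$\left(-1039 - 3731\right) \left(27019 - 18670\right) = \left(-4770\right) 8349 = -39824730$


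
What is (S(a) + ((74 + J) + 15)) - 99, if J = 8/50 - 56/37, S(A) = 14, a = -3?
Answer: 2448/925 ≈ 2.6465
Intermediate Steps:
J = -1252/925 (J = 8*(1/50) - 56*1/37 = 4/25 - 56/37 = -1252/925 ≈ -1.3535)
(S(a) + ((74 + J) + 15)) - 99 = (14 + ((74 - 1252/925) + 15)) - 99 = (14 + (67198/925 + 15)) - 99 = (14 + 81073/925) - 99 = 94023/925 - 99 = 2448/925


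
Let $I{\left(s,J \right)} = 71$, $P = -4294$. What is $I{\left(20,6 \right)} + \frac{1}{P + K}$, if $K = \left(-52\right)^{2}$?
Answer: $\frac{112889}{1590} \approx 70.999$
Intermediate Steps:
$K = 2704$
$I{\left(20,6 \right)} + \frac{1}{P + K} = 71 + \frac{1}{-4294 + 2704} = 71 + \frac{1}{-1590} = 71 - \frac{1}{1590} = \frac{112889}{1590}$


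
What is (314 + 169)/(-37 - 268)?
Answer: -483/305 ≈ -1.5836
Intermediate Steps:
(314 + 169)/(-37 - 268) = 483/(-305) = 483*(-1/305) = -483/305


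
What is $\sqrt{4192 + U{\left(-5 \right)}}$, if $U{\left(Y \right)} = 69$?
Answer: $\sqrt{4261} \approx 65.276$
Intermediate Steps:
$\sqrt{4192 + U{\left(-5 \right)}} = \sqrt{4192 + 69} = \sqrt{4261}$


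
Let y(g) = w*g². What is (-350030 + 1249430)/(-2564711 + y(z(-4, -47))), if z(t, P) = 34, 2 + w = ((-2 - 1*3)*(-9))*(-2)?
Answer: -899400/2671063 ≈ -0.33672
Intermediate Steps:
w = -92 (w = -2 + ((-2 - 1*3)*(-9))*(-2) = -2 + ((-2 - 3)*(-9))*(-2) = -2 - 5*(-9)*(-2) = -2 + 45*(-2) = -2 - 90 = -92)
y(g) = -92*g²
(-350030 + 1249430)/(-2564711 + y(z(-4, -47))) = (-350030 + 1249430)/(-2564711 - 92*34²) = 899400/(-2564711 - 92*1156) = 899400/(-2564711 - 106352) = 899400/(-2671063) = 899400*(-1/2671063) = -899400/2671063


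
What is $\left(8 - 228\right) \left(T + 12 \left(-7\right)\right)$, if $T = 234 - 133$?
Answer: $-3740$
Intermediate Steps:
$T = 101$ ($T = 234 - 133 = 101$)
$\left(8 - 228\right) \left(T + 12 \left(-7\right)\right) = \left(8 - 228\right) \left(101 + 12 \left(-7\right)\right) = - 220 \left(101 - 84\right) = \left(-220\right) 17 = -3740$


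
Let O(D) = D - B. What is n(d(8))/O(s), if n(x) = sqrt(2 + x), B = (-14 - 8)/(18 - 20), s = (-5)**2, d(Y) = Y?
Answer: sqrt(10)/14 ≈ 0.22588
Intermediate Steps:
s = 25
B = 11 (B = -22/(-2) = -22*(-1/2) = 11)
O(D) = -11 + D (O(D) = D - 1*11 = D - 11 = -11 + D)
n(d(8))/O(s) = sqrt(2 + 8)/(-11 + 25) = sqrt(10)/14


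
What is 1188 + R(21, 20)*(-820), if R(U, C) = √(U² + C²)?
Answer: -22592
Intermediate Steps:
R(U, C) = √(C² + U²)
1188 + R(21, 20)*(-820) = 1188 + √(20² + 21²)*(-820) = 1188 + √(400 + 441)*(-820) = 1188 + √841*(-820) = 1188 + 29*(-820) = 1188 - 23780 = -22592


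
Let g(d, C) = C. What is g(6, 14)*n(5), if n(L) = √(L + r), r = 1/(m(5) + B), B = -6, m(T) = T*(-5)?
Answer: 14*√4774/31 ≈ 31.204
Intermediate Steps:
m(T) = -5*T
r = -1/31 (r = 1/(-5*5 - 6) = 1/(-25 - 6) = 1/(-31) = -1/31 ≈ -0.032258)
n(L) = √(-1/31 + L) (n(L) = √(L - 1/31) = √(-1/31 + L))
g(6, 14)*n(5) = 14*(√(-31 + 961*5)/31) = 14*(√(-31 + 4805)/31) = 14*(√4774/31) = 14*√4774/31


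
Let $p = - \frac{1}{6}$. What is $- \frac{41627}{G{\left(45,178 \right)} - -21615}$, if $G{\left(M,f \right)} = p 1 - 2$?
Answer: $- \frac{249762}{129677} \approx -1.926$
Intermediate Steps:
$p = - \frac{1}{6}$ ($p = \left(-1\right) \frac{1}{6} = - \frac{1}{6} \approx -0.16667$)
$G{\left(M,f \right)} = - \frac{13}{6}$ ($G{\left(M,f \right)} = \left(- \frac{1}{6}\right) 1 - 2 = - \frac{1}{6} - 2 = - \frac{13}{6}$)
$- \frac{41627}{G{\left(45,178 \right)} - -21615} = - \frac{41627}{- \frac{13}{6} - -21615} = - \frac{41627}{- \frac{13}{6} + 21615} = - \frac{41627}{\frac{129677}{6}} = \left(-41627\right) \frac{6}{129677} = - \frac{249762}{129677}$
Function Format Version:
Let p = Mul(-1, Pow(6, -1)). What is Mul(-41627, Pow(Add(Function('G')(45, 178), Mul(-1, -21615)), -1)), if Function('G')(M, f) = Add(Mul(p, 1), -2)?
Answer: Rational(-249762, 129677) ≈ -1.9260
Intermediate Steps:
p = Rational(-1, 6) (p = Mul(-1, Rational(1, 6)) = Rational(-1, 6) ≈ -0.16667)
Function('G')(M, f) = Rational(-13, 6) (Function('G')(M, f) = Add(Mul(Rational(-1, 6), 1), -2) = Add(Rational(-1, 6), -2) = Rational(-13, 6))
Mul(-41627, Pow(Add(Function('G')(45, 178), Mul(-1, -21615)), -1)) = Mul(-41627, Pow(Add(Rational(-13, 6), Mul(-1, -21615)), -1)) = Mul(-41627, Pow(Add(Rational(-13, 6), 21615), -1)) = Mul(-41627, Pow(Rational(129677, 6), -1)) = Mul(-41627, Rational(6, 129677)) = Rational(-249762, 129677)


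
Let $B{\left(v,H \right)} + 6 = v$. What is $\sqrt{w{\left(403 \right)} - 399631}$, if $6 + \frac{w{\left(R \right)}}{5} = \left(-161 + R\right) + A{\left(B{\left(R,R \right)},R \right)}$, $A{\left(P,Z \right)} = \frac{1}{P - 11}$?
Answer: $\frac{i \sqrt{59367603266}}{386} \approx 631.23 i$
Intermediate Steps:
$B{\left(v,H \right)} = -6 + v$
$A{\left(P,Z \right)} = \frac{1}{-11 + P}$
$w{\left(R \right)} = -835 + 5 R + \frac{5}{-17 + R}$ ($w{\left(R \right)} = -30 + 5 \left(\left(-161 + R\right) + \frac{1}{-11 + \left(-6 + R\right)}\right) = -30 + 5 \left(\left(-161 + R\right) + \frac{1}{-17 + R}\right) = -30 + 5 \left(-161 + R + \frac{1}{-17 + R}\right) = -30 + \left(-805 + 5 R + \frac{5}{-17 + R}\right) = -835 + 5 R + \frac{5}{-17 + R}$)
$\sqrt{w{\left(403 \right)} - 399631} = \sqrt{\frac{5 \left(1 + \left(-167 + 403\right) \left(-17 + 403\right)\right)}{-17 + 403} - 399631} = \sqrt{\frac{5 \left(1 + 236 \cdot 386\right)}{386} - 399631} = \sqrt{5 \cdot \frac{1}{386} \left(1 + 91096\right) - 399631} = \sqrt{5 \cdot \frac{1}{386} \cdot 91097 - 399631} = \sqrt{\frac{455485}{386} - 399631} = \sqrt{- \frac{153802081}{386}} = \frac{i \sqrt{59367603266}}{386}$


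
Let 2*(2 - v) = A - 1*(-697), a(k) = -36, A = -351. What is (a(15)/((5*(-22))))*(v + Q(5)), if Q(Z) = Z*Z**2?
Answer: -828/55 ≈ -15.055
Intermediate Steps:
v = -171 (v = 2 - (-351 - 1*(-697))/2 = 2 - (-351 + 697)/2 = 2 - 1/2*346 = 2 - 173 = -171)
Q(Z) = Z**3
(a(15)/((5*(-22))))*(v + Q(5)) = (-36/(5*(-22)))*(-171 + 5**3) = (-36/(-110))*(-171 + 125) = -36*(-1/110)*(-46) = (18/55)*(-46) = -828/55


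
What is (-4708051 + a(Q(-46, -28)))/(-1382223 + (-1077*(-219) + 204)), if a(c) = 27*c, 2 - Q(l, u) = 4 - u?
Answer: 4708861/1146156 ≈ 4.1084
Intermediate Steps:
Q(l, u) = -2 + u (Q(l, u) = 2 - (4 - u) = 2 + (-4 + u) = -2 + u)
(-4708051 + a(Q(-46, -28)))/(-1382223 + (-1077*(-219) + 204)) = (-4708051 + 27*(-2 - 28))/(-1382223 + (-1077*(-219) + 204)) = (-4708051 + 27*(-30))/(-1382223 + (235863 + 204)) = (-4708051 - 810)/(-1382223 + 236067) = -4708861/(-1146156) = -4708861*(-1/1146156) = 4708861/1146156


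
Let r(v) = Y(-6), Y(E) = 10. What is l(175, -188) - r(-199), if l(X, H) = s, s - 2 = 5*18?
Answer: 82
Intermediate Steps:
r(v) = 10
s = 92 (s = 2 + 5*18 = 2 + 90 = 92)
l(X, H) = 92
l(175, -188) - r(-199) = 92 - 1*10 = 92 - 10 = 82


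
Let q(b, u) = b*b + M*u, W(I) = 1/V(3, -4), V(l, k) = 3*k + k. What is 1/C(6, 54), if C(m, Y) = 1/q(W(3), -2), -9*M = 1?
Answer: 521/2304 ≈ 0.22613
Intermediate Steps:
M = -⅑ (M = -⅑*1 = -⅑ ≈ -0.11111)
V(l, k) = 4*k
W(I) = -1/16 (W(I) = 1/(4*(-4)) = 1/(-16) = -1/16)
q(b, u) = b² - u/9 (q(b, u) = b*b - u/9 = b² - u/9)
C(m, Y) = 2304/521 (C(m, Y) = 1/((-1/16)² - ⅑*(-2)) = 1/(1/256 + 2/9) = 1/(521/2304) = 2304/521)
1/C(6, 54) = 1/(2304/521) = 521/2304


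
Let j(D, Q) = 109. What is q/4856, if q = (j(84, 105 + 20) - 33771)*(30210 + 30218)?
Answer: -254265917/607 ≈ -4.1889e+5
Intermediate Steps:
q = -2034127336 (q = (109 - 33771)*(30210 + 30218) = -33662*60428 = -2034127336)
q/4856 = -2034127336/4856 = -2034127336*1/4856 = -254265917/607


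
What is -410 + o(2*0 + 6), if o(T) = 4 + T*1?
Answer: -400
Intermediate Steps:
o(T) = 4 + T
-410 + o(2*0 + 6) = -410 + (4 + (2*0 + 6)) = -410 + (4 + (0 + 6)) = -410 + (4 + 6) = -410 + 10 = -400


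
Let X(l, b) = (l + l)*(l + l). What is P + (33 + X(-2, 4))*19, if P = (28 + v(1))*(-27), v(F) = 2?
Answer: 121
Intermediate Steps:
X(l, b) = 4*l**2 (X(l, b) = (2*l)*(2*l) = 4*l**2)
P = -810 (P = (28 + 2)*(-27) = 30*(-27) = -810)
P + (33 + X(-2, 4))*19 = -810 + (33 + 4*(-2)**2)*19 = -810 + (33 + 4*4)*19 = -810 + (33 + 16)*19 = -810 + 49*19 = -810 + 931 = 121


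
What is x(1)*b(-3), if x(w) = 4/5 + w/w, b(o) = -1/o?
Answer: ⅗ ≈ 0.60000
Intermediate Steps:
x(w) = 9/5 (x(w) = 4*(⅕) + 1 = ⅘ + 1 = 9/5)
x(1)*b(-3) = 9*(-1/(-3))/5 = 9*(-1*(-⅓))/5 = (9/5)*(⅓) = ⅗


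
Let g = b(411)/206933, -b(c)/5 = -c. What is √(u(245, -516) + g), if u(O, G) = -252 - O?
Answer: 103*I*√2006008502/206933 ≈ 22.293*I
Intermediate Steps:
b(c) = 5*c (b(c) = -(-5)*c = 5*c)
g = 2055/206933 (g = (5*411)/206933 = 2055*(1/206933) = 2055/206933 ≈ 0.0099307)
√(u(245, -516) + g) = √((-252 - 1*245) + 2055/206933) = √((-252 - 245) + 2055/206933) = √(-497 + 2055/206933) = √(-102843646/206933) = 103*I*√2006008502/206933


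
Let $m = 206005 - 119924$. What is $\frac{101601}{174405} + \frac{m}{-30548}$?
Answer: $- \frac{567107117}{253701140} \approx -2.2353$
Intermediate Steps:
$m = 86081$
$\frac{101601}{174405} + \frac{m}{-30548} = \frac{101601}{174405} + \frac{86081}{-30548} = 101601 \cdot \frac{1}{174405} + 86081 \left(- \frac{1}{30548}\right) = \frac{33867}{58135} - \frac{86081}{30548} = - \frac{567107117}{253701140}$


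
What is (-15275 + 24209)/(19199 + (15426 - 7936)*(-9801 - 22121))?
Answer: -8934/239076581 ≈ -3.7369e-5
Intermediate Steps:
(-15275 + 24209)/(19199 + (15426 - 7936)*(-9801 - 22121)) = 8934/(19199 + 7490*(-31922)) = 8934/(19199 - 239095780) = 8934/(-239076581) = 8934*(-1/239076581) = -8934/239076581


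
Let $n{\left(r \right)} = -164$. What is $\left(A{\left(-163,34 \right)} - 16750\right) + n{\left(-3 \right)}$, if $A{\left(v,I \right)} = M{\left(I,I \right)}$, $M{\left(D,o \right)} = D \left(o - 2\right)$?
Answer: $-15826$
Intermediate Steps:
$M{\left(D,o \right)} = D \left(-2 + o\right)$
$A{\left(v,I \right)} = I \left(-2 + I\right)$
$\left(A{\left(-163,34 \right)} - 16750\right) + n{\left(-3 \right)} = \left(34 \left(-2 + 34\right) - 16750\right) - 164 = \left(34 \cdot 32 - 16750\right) - 164 = \left(1088 - 16750\right) - 164 = -15662 - 164 = -15826$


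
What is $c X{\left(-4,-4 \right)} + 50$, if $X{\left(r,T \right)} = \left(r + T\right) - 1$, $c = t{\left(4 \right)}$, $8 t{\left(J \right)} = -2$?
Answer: $\frac{209}{4} \approx 52.25$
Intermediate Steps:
$t{\left(J \right)} = - \frac{1}{4}$ ($t{\left(J \right)} = \frac{1}{8} \left(-2\right) = - \frac{1}{4}$)
$c = - \frac{1}{4} \approx -0.25$
$X{\left(r,T \right)} = -1 + T + r$ ($X{\left(r,T \right)} = \left(T + r\right) - 1 = -1 + T + r$)
$c X{\left(-4,-4 \right)} + 50 = - \frac{-1 - 4 - 4}{4} + 50 = \left(- \frac{1}{4}\right) \left(-9\right) + 50 = \frac{9}{4} + 50 = \frac{209}{4}$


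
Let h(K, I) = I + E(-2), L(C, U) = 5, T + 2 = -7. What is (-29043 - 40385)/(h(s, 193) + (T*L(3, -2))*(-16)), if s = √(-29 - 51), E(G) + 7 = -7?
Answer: -69428/899 ≈ -77.228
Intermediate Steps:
T = -9 (T = -2 - 7 = -9)
E(G) = -14 (E(G) = -7 - 7 = -14)
s = 4*I*√5 (s = √(-80) = 4*I*√5 ≈ 8.9443*I)
h(K, I) = -14 + I (h(K, I) = I - 14 = -14 + I)
(-29043 - 40385)/(h(s, 193) + (T*L(3, -2))*(-16)) = (-29043 - 40385)/((-14 + 193) - 9*5*(-16)) = -69428/(179 - 45*(-16)) = -69428/(179 + 720) = -69428/899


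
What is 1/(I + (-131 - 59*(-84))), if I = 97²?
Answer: 1/14234 ≈ 7.0254e-5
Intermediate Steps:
I = 9409
1/(I + (-131 - 59*(-84))) = 1/(9409 + (-131 - 59*(-84))) = 1/(9409 + (-131 + 4956)) = 1/(9409 + 4825) = 1/14234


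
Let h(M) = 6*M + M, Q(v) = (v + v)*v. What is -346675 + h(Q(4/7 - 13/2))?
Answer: -4846561/14 ≈ -3.4618e+5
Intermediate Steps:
Q(v) = 2*v**2 (Q(v) = (2*v)*v = 2*v**2)
h(M) = 7*M
-346675 + h(Q(4/7 - 13/2)) = -346675 + 7*(2*(4/7 - 13/2)**2) = -346675 + 7*(2*(-83/14)**2) = -346675 + 7*(2*(6889/196)) = -346675 + 7*(6889/98) = -346675 + 6889/14 = -4846561/14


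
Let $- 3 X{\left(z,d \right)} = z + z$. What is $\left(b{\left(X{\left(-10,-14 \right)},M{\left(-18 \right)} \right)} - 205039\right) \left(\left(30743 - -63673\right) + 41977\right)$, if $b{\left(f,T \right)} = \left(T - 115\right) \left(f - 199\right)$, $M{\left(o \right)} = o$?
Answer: $- \frac{73430717768}{3} \approx -2.4477 \cdot 10^{10}$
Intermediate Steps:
$X{\left(z,d \right)} = - \frac{2 z}{3}$ ($X{\left(z,d \right)} = - \frac{z + z}{3} = - \frac{2 z}{3}$)
$b{\left(f,T \right)} = \left(-199 + f\right) \left(-115 + T\right)$ ($b{\left(f,T \right)} = \left(-115 + T\right) \left(-199 + f\right) = \left(-199 + f\right) \left(-115 + T\right)$)
$\left(b{\left(X{\left(-10,-14 \right)},M{\left(-18 \right)} \right)} - 205039\right) \left(\left(30743 - -63673\right) + 41977\right) = \left(\left(22885 - -3582 - 115 \left(\left(- \frac{2}{3}\right) \left(-10\right)\right) - 18 \left(\left(- \frac{2}{3}\right) \left(-10\right)\right)\right) - 205039\right) \left(\left(30743 - -63673\right) + 41977\right) = \left(\left(22885 + 3582 - \frac{2300}{3} - 120\right) - 205039\right) \left(\left(30743 + 63673\right) + 41977\right) = \left(\left(22885 + 3582 - \frac{2300}{3} - 120\right) - 205039\right) \left(94416 + 41977\right) = \left(\frac{76741}{3} - 205039\right) 136393 = \left(- \frac{538376}{3}\right) 136393 = - \frac{73430717768}{3}$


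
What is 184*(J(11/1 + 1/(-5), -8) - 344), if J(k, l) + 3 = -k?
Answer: -329176/5 ≈ -65835.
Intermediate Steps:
J(k, l) = -3 - k
184*(J(11/1 + 1/(-5), -8) - 344) = 184*((-3 - (11/1 + 1/(-5))) - 344) = 184*((-3 - (11*1 + 1*(-⅕))) - 344) = 184*((-3 - (11 - ⅕)) - 344) = 184*((-3 - 1*54/5) - 344) = 184*((-3 - 54/5) - 344) = 184*(-69/5 - 344) = 184*(-1789/5) = -329176/5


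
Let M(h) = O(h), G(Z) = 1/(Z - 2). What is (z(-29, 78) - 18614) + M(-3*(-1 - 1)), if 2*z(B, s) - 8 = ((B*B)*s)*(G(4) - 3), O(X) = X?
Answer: -201203/2 ≈ -1.0060e+5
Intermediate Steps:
G(Z) = 1/(-2 + Z)
M(h) = h
z(B, s) = 4 - 5*s*B²/4 (z(B, s) = 4 + (((B*B)*s)*(1/(-2 + 4) - 3))/2 = 4 + ((B²*s)*(1/2 - 3))/2 = 4 + ((s*B²)*(½ - 3))/2 = 4 + ((s*B²)*(-5/2))/2 = 4 + (-5*s*B²/2)/2 = 4 - 5*s*B²/4)
(z(-29, 78) - 18614) + M(-3*(-1 - 1)) = ((4 - 5/4*78*(-29)²) - 18614) - 3*(-1 - 1) = ((4 - 5/4*78*841) - 18614) - 3*(-2) = ((4 - 163995/2) - 18614) + 6 = (-163987/2 - 18614) + 6 = -201215/2 + 6 = -201203/2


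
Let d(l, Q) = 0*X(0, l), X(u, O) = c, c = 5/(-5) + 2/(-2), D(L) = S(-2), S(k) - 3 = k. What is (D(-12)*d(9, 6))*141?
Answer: 0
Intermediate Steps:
S(k) = 3 + k
D(L) = 1 (D(L) = 3 - 2 = 1)
c = -2 (c = 5*(-⅕) + 2*(-½) = -1 - 1 = -2)
X(u, O) = -2
d(l, Q) = 0 (d(l, Q) = 0*(-2) = 0)
(D(-12)*d(9, 6))*141 = (1*0)*141 = 0*141 = 0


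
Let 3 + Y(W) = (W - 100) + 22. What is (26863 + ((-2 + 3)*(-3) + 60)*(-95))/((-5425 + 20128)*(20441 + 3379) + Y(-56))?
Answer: 3064/50032189 ≈ 6.1241e-5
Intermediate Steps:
Y(W) = -81 + W (Y(W) = -3 + ((W - 100) + 22) = -3 + ((-100 + W) + 22) = -3 + (-78 + W) = -81 + W)
(26863 + ((-2 + 3)*(-3) + 60)*(-95))/((-5425 + 20128)*(20441 + 3379) + Y(-56)) = (26863 + ((-2 + 3)*(-3) + 60)*(-95))/((-5425 + 20128)*(20441 + 3379) + (-81 - 56)) = (26863 + (1*(-3) + 60)*(-95))/(14703*23820 - 137) = (26863 + (-3 + 60)*(-95))/(350225460 - 137) = (26863 + 57*(-95))/350225323 = (26863 - 5415)*(1/350225323) = 21448*(1/350225323) = 3064/50032189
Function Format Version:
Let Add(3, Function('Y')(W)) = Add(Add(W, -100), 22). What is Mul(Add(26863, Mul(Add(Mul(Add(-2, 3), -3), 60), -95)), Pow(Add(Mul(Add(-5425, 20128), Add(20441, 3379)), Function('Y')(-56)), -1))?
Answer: Rational(3064, 50032189) ≈ 6.1241e-5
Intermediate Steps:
Function('Y')(W) = Add(-81, W) (Function('Y')(W) = Add(-3, Add(Add(W, -100), 22)) = Add(-3, Add(Add(-100, W), 22)) = Add(-3, Add(-78, W)) = Add(-81, W))
Mul(Add(26863, Mul(Add(Mul(Add(-2, 3), -3), 60), -95)), Pow(Add(Mul(Add(-5425, 20128), Add(20441, 3379)), Function('Y')(-56)), -1)) = Mul(Add(26863, Mul(Add(Mul(Add(-2, 3), -3), 60), -95)), Pow(Add(Mul(Add(-5425, 20128), Add(20441, 3379)), Add(-81, -56)), -1)) = Mul(Add(26863, Mul(Add(Mul(1, -3), 60), -95)), Pow(Add(Mul(14703, 23820), -137), -1)) = Mul(Add(26863, Mul(Add(-3, 60), -95)), Pow(Add(350225460, -137), -1)) = Mul(Add(26863, Mul(57, -95)), Pow(350225323, -1)) = Mul(Add(26863, -5415), Rational(1, 350225323)) = Mul(21448, Rational(1, 350225323)) = Rational(3064, 50032189)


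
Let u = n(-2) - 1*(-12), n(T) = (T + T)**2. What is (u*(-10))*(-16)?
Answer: 4480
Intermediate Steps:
n(T) = 4*T**2 (n(T) = (2*T)**2 = 4*T**2)
u = 28 (u = 4*(-2)**2 - 1*(-12) = 4*4 + 12 = 16 + 12 = 28)
(u*(-10))*(-16) = (28*(-10))*(-16) = -280*(-16) = 4480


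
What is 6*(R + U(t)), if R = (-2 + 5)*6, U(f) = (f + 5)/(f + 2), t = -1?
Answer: 132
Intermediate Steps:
U(f) = (5 + f)/(2 + f)
R = 18 (R = 3*6 = 18)
6*(R + U(t)) = 6*(18 + (5 - 1)/(2 - 1)) = 6*(18 + 4/1) = 6*(18 + 1*4) = 6*(18 + 4) = 6*22 = 132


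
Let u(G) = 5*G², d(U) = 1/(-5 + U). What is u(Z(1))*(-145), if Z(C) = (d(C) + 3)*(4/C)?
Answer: -87725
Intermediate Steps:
Z(C) = 4*(3 + 1/(-5 + C))/C (Z(C) = (1/(-5 + C) + 3)*(4/C) = (3 + 1/(-5 + C))*(4/C) = 4*(3 + 1/(-5 + C))/C)
u(Z(1))*(-145) = (5*(4*(-14 + 3*1)/(1*(-5 + 1)))²)*(-145) = (5*(4*1*(-14 + 3)/(-4))²)*(-145) = (5*(4*1*(-¼)*(-11))²)*(-145) = (5*11²)*(-145) = (5*121)*(-145) = 605*(-145) = -87725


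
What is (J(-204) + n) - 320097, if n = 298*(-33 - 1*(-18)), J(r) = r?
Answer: -324771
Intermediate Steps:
n = -4470 (n = 298*(-33 + 18) = 298*(-15) = -4470)
(J(-204) + n) - 320097 = (-204 - 4470) - 320097 = -4674 - 320097 = -324771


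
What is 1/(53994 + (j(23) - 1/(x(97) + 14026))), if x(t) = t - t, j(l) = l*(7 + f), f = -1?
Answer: 14026/759255431 ≈ 1.8473e-5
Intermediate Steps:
j(l) = 6*l (j(l) = l*(7 - 1) = l*6 = 6*l)
x(t) = 0
1/(53994 + (j(23) - 1/(x(97) + 14026))) = 1/(53994 + (6*23 - 1/(0 + 14026))) = 1/(53994 + (138 - 1/14026)) = 1/(53994 + 1935587/14026) = 1/(759255431/14026) = 14026/759255431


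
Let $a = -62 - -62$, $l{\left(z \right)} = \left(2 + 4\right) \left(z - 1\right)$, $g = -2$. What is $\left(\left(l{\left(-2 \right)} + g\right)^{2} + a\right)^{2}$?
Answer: $160000$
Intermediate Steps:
$l{\left(z \right)} = -6 + 6 z$ ($l{\left(z \right)} = 6 \left(-1 + z\right) = -6 + 6 z$)
$a = 0$ ($a = -62 + 62 = 0$)
$\left(\left(l{\left(-2 \right)} + g\right)^{2} + a\right)^{2} = \left(\left(\left(-6 + 6 \left(-2\right)\right) - 2\right)^{2} + 0\right)^{2} = \left(\left(\left(-6 - 12\right) - 2\right)^{2} + 0\right)^{2} = \left(\left(-18 - 2\right)^{2} + 0\right)^{2} = \left(\left(-20\right)^{2} + 0\right)^{2} = \left(400 + 0\right)^{2} = 400^{2} = 160000$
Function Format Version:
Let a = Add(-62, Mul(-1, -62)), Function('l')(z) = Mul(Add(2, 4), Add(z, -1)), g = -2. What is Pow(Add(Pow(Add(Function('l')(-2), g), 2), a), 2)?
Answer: 160000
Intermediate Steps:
Function('l')(z) = Add(-6, Mul(6, z)) (Function('l')(z) = Mul(6, Add(-1, z)) = Add(-6, Mul(6, z)))
a = 0 (a = Add(-62, 62) = 0)
Pow(Add(Pow(Add(Function('l')(-2), g), 2), a), 2) = Pow(Add(Pow(Add(Add(-6, Mul(6, -2)), -2), 2), 0), 2) = Pow(Add(Pow(Add(Add(-6, -12), -2), 2), 0), 2) = Pow(Add(Pow(Add(-18, -2), 2), 0), 2) = Pow(Add(Pow(-20, 2), 0), 2) = Pow(Add(400, 0), 2) = Pow(400, 2) = 160000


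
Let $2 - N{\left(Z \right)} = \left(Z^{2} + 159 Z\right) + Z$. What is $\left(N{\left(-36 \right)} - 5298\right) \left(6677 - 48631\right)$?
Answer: $34905728$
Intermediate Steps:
$N{\left(Z \right)} = 2 - Z^{2} - 160 Z$ ($N{\left(Z \right)} = 2 - \left(\left(Z^{2} + 159 Z\right) + Z\right) = 2 - \left(Z^{2} + 160 Z\right) = 2 - Z^{2} - 160 Z$)
$\left(N{\left(-36 \right)} - 5298\right) \left(6677 - 48631\right) = \left(\left(2 - \left(-36\right)^{2} - -5760\right) - 5298\right) \left(6677 - 48631\right) = \left(\left(2 - 1296 + 5760\right) - 5298\right) \left(-41954\right) = \left(4466 - 5298\right) \left(-41954\right) = \left(-832\right) \left(-41954\right) = 34905728$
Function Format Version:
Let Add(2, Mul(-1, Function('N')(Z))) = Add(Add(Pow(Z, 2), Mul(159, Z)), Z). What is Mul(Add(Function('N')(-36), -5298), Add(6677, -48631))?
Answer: 34905728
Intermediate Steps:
Function('N')(Z) = Add(2, Mul(-1, Pow(Z, 2)), Mul(-160, Z)) (Function('N')(Z) = Add(2, Mul(-1, Add(Add(Pow(Z, 2), Mul(159, Z)), Z))) = Add(2, Mul(-1, Add(Pow(Z, 2), Mul(160, Z)))) = Add(2, Add(Mul(-1, Pow(Z, 2)), Mul(-160, Z))) = Add(2, Mul(-1, Pow(Z, 2)), Mul(-160, Z)))
Mul(Add(Function('N')(-36), -5298), Add(6677, -48631)) = Mul(Add(Add(2, Mul(-1, Pow(-36, 2)), Mul(-160, -36)), -5298), Add(6677, -48631)) = Mul(Add(Add(2, Mul(-1, 1296), 5760), -5298), -41954) = Mul(Add(Add(2, -1296, 5760), -5298), -41954) = Mul(Add(4466, -5298), -41954) = Mul(-832, -41954) = 34905728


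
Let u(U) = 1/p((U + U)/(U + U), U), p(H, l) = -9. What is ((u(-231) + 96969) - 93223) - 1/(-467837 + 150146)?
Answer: 132226132/35299 ≈ 3745.9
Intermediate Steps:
u(U) = -⅑ (u(U) = 1/(-9) = -⅑)
((u(-231) + 96969) - 93223) - 1/(-467837 + 150146) = ((-⅑ + 96969) - 93223) - 1/(-467837 + 150146) = (872720/9 - 93223) - 1/(-317691) = 33713/9 - 1*(-1/317691) = 33713/9 + 1/317691 = 132226132/35299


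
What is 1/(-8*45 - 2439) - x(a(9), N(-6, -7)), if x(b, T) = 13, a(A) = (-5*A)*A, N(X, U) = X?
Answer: -36388/2799 ≈ -13.000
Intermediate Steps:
a(A) = -5*A²
1/(-8*45 - 2439) - x(a(9), N(-6, -7)) = 1/(-8*45 - 2439) - 1*13 = 1/(-360 - 2439) - 13 = 1/(-2799) - 13 = -1/2799 - 13 = -36388/2799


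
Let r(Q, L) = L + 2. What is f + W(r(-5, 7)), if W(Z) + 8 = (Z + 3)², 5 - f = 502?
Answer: -361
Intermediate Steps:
f = -497 (f = 5 - 1*502 = 5 - 502 = -497)
r(Q, L) = 2 + L
W(Z) = -8 + (3 + Z)² (W(Z) = -8 + (Z + 3)² = -8 + (3 + Z)²)
f + W(r(-5, 7)) = -497 + (-8 + (3 + (2 + 7))²) = -497 + (-8 + (3 + 9)²) = -497 + (-8 + 12²) = -497 + (-8 + 144) = -497 + 136 = -361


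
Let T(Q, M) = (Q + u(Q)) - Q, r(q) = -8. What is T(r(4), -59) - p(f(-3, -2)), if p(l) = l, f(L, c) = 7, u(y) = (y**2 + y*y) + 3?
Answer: 124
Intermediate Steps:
u(y) = 3 + 2*y**2 (u(y) = (y**2 + y**2) + 3 = 2*y**2 + 3 = 3 + 2*y**2)
T(Q, M) = 3 + 2*Q**2 (T(Q, M) = (Q + (3 + 2*Q**2)) - Q = (3 + Q + 2*Q**2) - Q = 3 + 2*Q**2)
T(r(4), -59) - p(f(-3, -2)) = (3 + 2*(-8)**2) - 1*7 = (3 + 2*64) - 7 = (3 + 128) - 7 = 131 - 7 = 124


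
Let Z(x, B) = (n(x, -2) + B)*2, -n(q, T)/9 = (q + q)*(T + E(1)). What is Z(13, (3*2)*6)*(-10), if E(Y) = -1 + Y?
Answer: -10080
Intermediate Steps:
n(q, T) = -18*T*q (n(q, T) = -9*(q + q)*(T + (-1 + 1)) = -9*2*q*(T + 0) = -9*2*q*T = -18*T*q)
Z(x, B) = 2*B + 72*x (Z(x, B) = (-18*(-2)*x + B)*2 = (36*x + B)*2 = (B + 36*x)*2 = 2*B + 72*x)
Z(13, (3*2)*6)*(-10) = (2*((3*2)*6) + 72*13)*(-10) = (2*(6*6) + 936)*(-10) = (2*36 + 936)*(-10) = (72 + 936)*(-10) = 1008*(-10) = -10080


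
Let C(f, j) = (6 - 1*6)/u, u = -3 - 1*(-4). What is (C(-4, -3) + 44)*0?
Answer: 0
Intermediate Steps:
u = 1 (u = -3 + 4 = 1)
C(f, j) = 0 (C(f, j) = (6 - 1*6)/1 = (6 - 6)*1 = 0*1 = 0)
(C(-4, -3) + 44)*0 = (0 + 44)*0 = 44*0 = 0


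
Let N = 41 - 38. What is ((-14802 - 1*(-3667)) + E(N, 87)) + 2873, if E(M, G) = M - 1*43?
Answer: -8302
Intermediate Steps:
N = 3
E(M, G) = -43 + M (E(M, G) = M - 43 = -43 + M)
((-14802 - 1*(-3667)) + E(N, 87)) + 2873 = ((-14802 - 1*(-3667)) + (-43 + 3)) + 2873 = ((-14802 + 3667) - 40) + 2873 = (-11135 - 40) + 2873 = -11175 + 2873 = -8302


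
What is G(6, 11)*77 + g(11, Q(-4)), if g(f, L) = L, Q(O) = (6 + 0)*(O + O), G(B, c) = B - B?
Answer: -48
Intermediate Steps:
G(B, c) = 0
Q(O) = 12*O (Q(O) = 6*(2*O) = 12*O)
G(6, 11)*77 + g(11, Q(-4)) = 0*77 + 12*(-4) = 0 - 48 = -48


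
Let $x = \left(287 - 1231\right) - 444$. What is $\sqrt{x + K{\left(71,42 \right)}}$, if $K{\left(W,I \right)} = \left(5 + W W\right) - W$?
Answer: $\sqrt{3587} \approx 59.892$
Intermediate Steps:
$x = -1388$ ($x = -944 - 444 = -1388$)
$K{\left(W,I \right)} = 5 + W^{2} - W$ ($K{\left(W,I \right)} = \left(5 + W^{2}\right) - W = 5 + W^{2} - W$)
$\sqrt{x + K{\left(71,42 \right)}} = \sqrt{-1388 + \left(5 + 71^{2} - 71\right)} = \sqrt{-1388 + \left(5 + 5041 - 71\right)} = \sqrt{-1388 + 4975} = \sqrt{3587}$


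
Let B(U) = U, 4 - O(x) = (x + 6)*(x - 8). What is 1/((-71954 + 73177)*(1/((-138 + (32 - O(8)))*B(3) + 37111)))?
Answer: 36781/1223 ≈ 30.074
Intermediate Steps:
O(x) = 4 - (-8 + x)*(6 + x) (O(x) = 4 - (x + 6)*(x - 8) = 4 - (6 + x)*(-8 + x) = 4 - (-8 + x)*(6 + x))
1/((-71954 + 73177)*(1/((-138 + (32 - O(8)))*B(3) + 37111))) = 1/((-71954 + 73177)*(1/((-138 + (32 - (52 - 1*8² + 2*8)))*3 + 37111))) = 1/(1223*(1/((-138 + (32 - (52 - 1*64 + 16)))*3 + 37111))) = 1/(1223*(1/((-138 + (32 - (52 - 64 + 16)))*3 + 37111))) = 1/(1223*(1/((-138 + (32 - 1*4))*3 + 37111))) = 1/(1223*(1/((-138 + (32 - 4))*3 + 37111))) = 1/(1223*(1/((-138 + 28)*3 + 37111))) = 1/(1223*(1/(-110*3 + 37111))) = 1/(1223*(1/(-330 + 37111))) = 1/(1223*(1/36781)) = (1/1223)*36781 = 36781/1223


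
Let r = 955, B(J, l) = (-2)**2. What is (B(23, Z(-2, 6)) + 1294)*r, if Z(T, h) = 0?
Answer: 1239590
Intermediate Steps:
B(J, l) = 4
(B(23, Z(-2, 6)) + 1294)*r = (4 + 1294)*955 = 1298*955 = 1239590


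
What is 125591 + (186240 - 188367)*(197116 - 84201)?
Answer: -240044614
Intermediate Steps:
125591 + (186240 - 188367)*(197116 - 84201) = 125591 - 2127*112915 = 125591 - 240170205 = -240044614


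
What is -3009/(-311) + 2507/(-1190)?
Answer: 2801033/370090 ≈ 7.5685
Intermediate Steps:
-3009/(-311) + 2507/(-1190) = -3009*(-1/311) + 2507*(-1/1190) = 3009/311 - 2507/1190 = 2801033/370090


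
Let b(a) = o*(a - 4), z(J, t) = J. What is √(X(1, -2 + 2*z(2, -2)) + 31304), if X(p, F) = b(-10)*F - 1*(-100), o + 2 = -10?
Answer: 46*√15 ≈ 178.16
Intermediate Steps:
o = -12 (o = -2 - 10 = -12)
b(a) = 48 - 12*a (b(a) = -12*(a - 4) = -12*(-4 + a) = 48 - 12*a)
X(p, F) = 100 + 168*F (X(p, F) = (48 - 12*(-10))*F - 1*(-100) = (48 + 120)*F + 100 = 168*F + 100 = 100 + 168*F)
√(X(1, -2 + 2*z(2, -2)) + 31304) = √((100 + 168*(-2 + 2*2)) + 31304) = √((100 + 168*(-2 + 4)) + 31304) = √((100 + 168*2) + 31304) = √((100 + 336) + 31304) = √(436 + 31304) = √31740 = 46*√15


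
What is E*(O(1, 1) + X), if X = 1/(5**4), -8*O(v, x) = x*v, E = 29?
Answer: -17893/5000 ≈ -3.5786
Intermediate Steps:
O(v, x) = -v*x/8 (O(v, x) = -x*v/8 = -v*x/8)
X = 1/625 ≈ 0.0016000
E*(O(1, 1) + X) = 29*(-1/8*1*1 + 1/625) = 29*(-1/8 + 1/625) = 29*(-617/5000) = -17893/5000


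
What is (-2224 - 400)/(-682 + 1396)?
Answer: -1312/357 ≈ -3.6751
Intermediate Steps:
(-2224 - 400)/(-682 + 1396) = -2624/714 = -2624*1/714 = -1312/357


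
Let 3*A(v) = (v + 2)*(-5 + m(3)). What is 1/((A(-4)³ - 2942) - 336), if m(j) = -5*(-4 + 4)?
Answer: -27/87506 ≈ -0.00030855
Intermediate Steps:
m(j) = 0 (m(j) = -5*0 = 0)
A(v) = -10/3 - 5*v/3 (A(v) = ((v + 2)*(-5 + 0))/3 = ((2 + v)*(-5))/3 = (-10 - 5*v)/3 = -10/3 - 5*v/3)
1/((A(-4)³ - 2942) - 336) = 1/(((-10/3 - 5/3*(-4))³ - 2942) - 336) = 1/(((-10/3 + 20/3)³ - 2942) - 336) = 1/(((10/3)³ - 2942) - 336) = 1/((1000/27 - 2942) - 336) = 1/(-78434/27 - 336) = 1/(-87506/27) = -27/87506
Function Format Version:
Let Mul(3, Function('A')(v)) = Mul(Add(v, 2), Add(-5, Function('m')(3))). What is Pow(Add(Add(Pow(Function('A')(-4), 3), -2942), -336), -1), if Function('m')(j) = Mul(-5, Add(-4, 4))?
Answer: Rational(-27, 87506) ≈ -0.00030855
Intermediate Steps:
Function('m')(j) = 0 (Function('m')(j) = Mul(-5, 0) = 0)
Function('A')(v) = Add(Rational(-10, 3), Mul(Rational(-5, 3), v)) (Function('A')(v) = Mul(Rational(1, 3), Mul(Add(v, 2), Add(-5, 0))) = Mul(Rational(1, 3), Mul(Add(2, v), -5)) = Mul(Rational(1, 3), Add(-10, Mul(-5, v))) = Add(Rational(-10, 3), Mul(Rational(-5, 3), v)))
Pow(Add(Add(Pow(Function('A')(-4), 3), -2942), -336), -1) = Pow(Add(Add(Pow(Add(Rational(-10, 3), Mul(Rational(-5, 3), -4)), 3), -2942), -336), -1) = Pow(Add(Add(Pow(Add(Rational(-10, 3), Rational(20, 3)), 3), -2942), -336), -1) = Pow(Add(Add(Pow(Rational(10, 3), 3), -2942), -336), -1) = Pow(Add(Add(Rational(1000, 27), -2942), -336), -1) = Pow(Add(Rational(-78434, 27), -336), -1) = Pow(Rational(-87506, 27), -1) = Rational(-27, 87506)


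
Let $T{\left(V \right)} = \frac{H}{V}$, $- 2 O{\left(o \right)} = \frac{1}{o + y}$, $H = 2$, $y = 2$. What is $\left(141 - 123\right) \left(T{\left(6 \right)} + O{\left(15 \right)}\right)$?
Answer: $\frac{93}{17} \approx 5.4706$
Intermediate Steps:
$O{\left(o \right)} = - \frac{1}{2 \left(2 + o\right)}$ ($O{\left(o \right)} = - \frac{1}{2 \left(o + 2\right)} = - \frac{1}{2 \left(2 + o\right)}$)
$T{\left(V \right)} = \frac{2}{V}$
$\left(141 - 123\right) \left(T{\left(6 \right)} + O{\left(15 \right)}\right) = \left(141 - 123\right) \left(\frac{2}{6} - \frac{1}{4 + 2 \cdot 15}\right) = \left(141 - 123\right) \left(2 \cdot \frac{1}{6} - \frac{1}{4 + 30}\right) = 18 \left(\frac{1}{3} - \frac{1}{34}\right) = 18 \cdot \frac{31}{102} = \frac{93}{17}$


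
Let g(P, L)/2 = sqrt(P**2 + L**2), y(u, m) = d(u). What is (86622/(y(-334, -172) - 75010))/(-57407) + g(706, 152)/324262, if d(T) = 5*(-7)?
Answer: 28874/1436036105 + 2*sqrt(130385)/162131 ≈ 0.0044744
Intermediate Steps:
d(T) = -35
y(u, m) = -35
g(P, L) = 2*sqrt(L**2 + P**2) (g(P, L) = 2*sqrt(P**2 + L**2) = 2*sqrt(L**2 + P**2))
(86622/(y(-334, -172) - 75010))/(-57407) + g(706, 152)/324262 = (86622/(-35 - 75010))/(-57407) + (2*sqrt(152**2 + 706**2))/324262 = (86622/(-75045))*(-1/57407) + (2*sqrt(23104 + 498436))*(1/324262) = (86622*(-1/75045))*(-1/57407) + (2*sqrt(521540))*(1/324262) = -28874/25015*(-1/57407) + (2*(2*sqrt(130385)))*(1/324262) = 28874/1436036105 + (4*sqrt(130385))*(1/324262) = 28874/1436036105 + 2*sqrt(130385)/162131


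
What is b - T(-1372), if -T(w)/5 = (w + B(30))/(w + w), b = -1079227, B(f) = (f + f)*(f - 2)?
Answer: -105764301/98 ≈ -1.0792e+6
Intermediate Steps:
B(f) = 2*f*(-2 + f) (B(f) = (2*f)*(-2 + f) = 2*f*(-2 + f))
T(w) = -5*(1680 + w)/(2*w) (T(w) = -5*(w + 2*30*(-2 + 30))/(w + w) = -5*(w + 2*30*28)/(2*w) = -5*(w + 1680)*1/(2*w) = -5*(1680 + w)*1/(2*w) = -5*(1680 + w)/(2*w))
b - T(-1372) = -1079227 - (-5/2 - 4200/(-1372)) = -1079227 - (-5/2 - 4200*(-1/1372)) = -1079227 - (-5/2 + 150/49) = -1079227 - 1*55/98 = -1079227 - 55/98 = -105764301/98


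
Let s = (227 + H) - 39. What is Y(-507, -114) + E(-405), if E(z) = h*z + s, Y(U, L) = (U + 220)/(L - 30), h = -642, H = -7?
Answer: 37467791/144 ≈ 2.6019e+5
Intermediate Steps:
s = 181 (s = (227 - 7) - 39 = 220 - 39 = 181)
Y(U, L) = (220 + U)/(-30 + L)
E(z) = 181 - 642*z (E(z) = -642*z + 181 = 181 - 642*z)
Y(-507, -114) + E(-405) = (220 - 507)/(-30 - 114) + (181 - 642*(-405)) = -287/(-144) + (181 + 260010) = -1/144*(-287) + 260191 = 287/144 + 260191 = 37467791/144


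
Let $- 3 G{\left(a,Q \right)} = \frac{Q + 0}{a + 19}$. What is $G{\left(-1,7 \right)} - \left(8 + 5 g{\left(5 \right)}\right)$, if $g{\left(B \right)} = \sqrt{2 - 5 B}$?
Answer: $- \frac{439}{54} - 5 i \sqrt{23} \approx -8.1296 - 23.979 i$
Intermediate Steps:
$G{\left(a,Q \right)} = - \frac{Q}{3 \left(19 + a\right)}$ ($G{\left(a,Q \right)} = - \frac{\left(Q + 0\right) \frac{1}{a + 19}}{3} = - \frac{Q \frac{1}{19 + a}}{3} = - \frac{Q}{3 \left(19 + a\right)}$)
$G{\left(-1,7 \right)} - \left(8 + 5 g{\left(5 \right)}\right) = \left(-1\right) 7 \frac{1}{57 + 3 \left(-1\right)} - \left(8 + 5 \sqrt{2 - 25}\right) = \left(-1\right) 7 \frac{1}{57 - 3} - \left(8 + 5 \sqrt{2 - 25}\right) = \left(-1\right) 7 \cdot \frac{1}{54} - \left(8 + 5 \sqrt{-23}\right) = \left(-1\right) 7 \cdot \frac{1}{54} - \left(8 + 5 i \sqrt{23}\right) = - \frac{7}{54} - \left(8 + 5 i \sqrt{23}\right) = - \frac{439}{54} - 5 i \sqrt{23}$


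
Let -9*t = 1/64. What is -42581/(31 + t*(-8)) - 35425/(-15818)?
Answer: -628782163/458722 ≈ -1370.7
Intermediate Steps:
t = -1/576 (t = -⅑/64 = -⅑*1/64 = -1/576 ≈ -0.0017361)
-42581/(31 + t*(-8)) - 35425/(-15818) = -42581/(31 - 1/576*(-8)) - 35425/(-15818) = -42581/(31 + 1/72) - 35425*(-1/15818) = -42581/2233/72 + 35425/15818 = -42581*72/2233 + 35425/15818 = -39816/29 + 35425/15818 = -628782163/458722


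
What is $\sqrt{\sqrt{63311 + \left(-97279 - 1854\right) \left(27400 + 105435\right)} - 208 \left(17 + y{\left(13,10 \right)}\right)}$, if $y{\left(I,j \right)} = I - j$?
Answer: $\sqrt{-4160 + 2 i \sqrt{3292067186}} \approx 235.23 + 243.91 i$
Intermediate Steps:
$\sqrt{\sqrt{63311 + \left(-97279 - 1854\right) \left(27400 + 105435\right)} - 208 \left(17 + y{\left(13,10 \right)}\right)} = \sqrt{\sqrt{63311 + \left(-97279 - 1854\right) \left(27400 + 105435\right)} - 208 \left(17 + \left(13 - 10\right)\right)} = \sqrt{\sqrt{63311 - 13168332055} - 208 \left(17 + \left(13 - 10\right)\right)} = \sqrt{\sqrt{63311 - 13168332055} - 208 \left(17 + 3\right)} = \sqrt{\sqrt{-13168268744} - 4160} = \sqrt{2 i \sqrt{3292067186} - 4160} = \sqrt{-4160 + 2 i \sqrt{3292067186}}$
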